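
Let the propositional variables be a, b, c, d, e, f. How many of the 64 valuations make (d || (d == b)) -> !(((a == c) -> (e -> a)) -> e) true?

Initial set: {((d || (d == b)) -> !(((a == c) -> (e -> a)) -> e))}.
((d || (d == b)) -> !(((a == c) -> (e -> a)) -> e)): β-rule — branch into !(d || (d == b))  //  !(((a == c) -> (e -> a)) -> e).
  branch 1 (add !(d || (d == b))):
    !(d || (d == b)): α-rule — add !d, !(d == b).
    !(d == b): β-rule — branch into d, !b  //  !d, b.
      branch 1.1 (add d, !b):
        × closes — contains both d and !d.
      branch 1.2 (add !d, b):
        ○ open, literals {b=true, d=false}.
  branch 2 (add !(((a == c) -> (e -> a)) -> e)):
    !(((a == c) -> (e -> a)) -> e): α-rule — add ((a == c) -> (e -> a)), !e.
    ((a == c) -> (e -> a)): β-rule — branch into !(a == c)  //  (e -> a).
      branch 2.1 (add !(a == c)):
        !(a == c): β-rule — branch into a, !c  //  !a, c.
          branch 2.1.1 (add a, !c):
            ○ open, literals {a=true, c=false, e=false}.
          branch 2.1.2 (add !a, c):
            ○ open, literals {a=false, c=true, e=false}.
      branch 2.2 (add (e -> a)):
        (e -> a): β-rule — branch into !e  //  a.
          branch 2.2.1 (add !e):
            ○ open, literals {e=false}.
          branch 2.2.2 (add a):
            ○ open, literals {a=true, e=false}.
1 branch closed, 5 open.
Each open branch fixes some atoms; the unmentioned ones are free. Counting distinct full assignments: branch {b=true, d=false} (a, c, e, f) contributes 16 new; branch {a=true, c=false, e=false} (b, d, f) contributes 6 new; branch {a=false, c=true, e=false} (b, d, f) contributes 6 new; branch {e=false} (a, b, c, d, f) contributes 12 new; branch {a=true, e=false} (b, c, d, f) contributes 0 new. Total: 40.

40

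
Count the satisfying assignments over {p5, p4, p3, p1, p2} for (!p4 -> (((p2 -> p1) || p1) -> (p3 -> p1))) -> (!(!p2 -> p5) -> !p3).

29

Initial set: {((!p4 -> (((p2 -> p1) || p1) -> (p3 -> p1))) -> (!(!p2 -> p5) -> !p3))}.
((!p4 -> (((p2 -> p1) || p1) -> (p3 -> p1))) -> (!(!p2 -> p5) -> !p3)): β-rule — branch into !(!p4 -> (((p2 -> p1) || p1) -> (p3 -> p1)))  //  (!(!p2 -> p5) -> !p3).
  branch 1 (add !(!p4 -> (((p2 -> p1) || p1) -> (p3 -> p1)))):
    !(!p4 -> (((p2 -> p1) || p1) -> (p3 -> p1))): α-rule — add !p4, !(((p2 -> p1) || p1) -> (p3 -> p1)).
    !(((p2 -> p1) || p1) -> (p3 -> p1)): α-rule — add ((p2 -> p1) || p1), !(p3 -> p1).
    !(p3 -> p1): α-rule — add p3, !p1.
    ((p2 -> p1) || p1): β-rule — branch into (p2 -> p1)  //  p1.
      branch 1.1 (add (p2 -> p1)):
        (p2 -> p1): β-rule — branch into !p2  //  p1.
          branch 1.1.1 (add !p2):
            ○ open, literals {p1=0, p2=0, p3=1, p4=0}.
          branch 1.1.2 (add p1):
            × closes — contains both p1 and !p1.
      branch 1.2 (add p1):
        × closes — contains both p1 and !p1.
  branch 2 (add (!(!p2 -> p5) -> !p3)):
    (!(!p2 -> p5) -> !p3): β-rule — branch into !!(!p2 -> p5)  //  !p3.
      branch 2.1 (add !!(!p2 -> p5)):
        !!(!p2 -> p5): β-rule — branch into !!p2  //  p5.
          branch 2.1.1 (add !!p2):
            ○ open, literals {p2=1}.
          branch 2.1.2 (add p5):
            ○ open, literals {p5=1}.
      branch 2.2 (add !p3):
        ○ open, literals {p3=0}.
2 branches closed, 4 open.
Each open branch fixes some atoms; the unmentioned ones are free. Counting distinct full assignments: branch {p1=0, p2=0, p3=1, p4=0} (p5) contributes 2 new; branch {p2=1} (p5, p4, p3, p1) contributes 16 new; branch {p5=1} (p4, p3, p1, p2) contributes 7 new; branch {p3=0} (p5, p4, p1, p2) contributes 4 new. Total: 29.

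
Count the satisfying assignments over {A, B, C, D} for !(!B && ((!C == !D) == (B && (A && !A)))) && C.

6

Initial set: {T (!(!B && ((!C == !D) == (B && (A && !A)))) && C)}.
T (!(!B && ((!C == !D) == (B && (A && !A)))) && C): α-rule — add T !(!B && ((!C == !D) == (B && (A && !A)))), T C.
T !(!B && ((!C == !D) == (B && (A && !A)))): β-rule — branch into F !B  //  F ((!C == !D) == (B && (A && !A))).
  branch 1 (add F !B):
    ○ open, literals {B=1, C=1}.
  branch 2 (add F ((!C == !D) == (B && (A && !A)))):
    F ((!C == !D) == (B && (A && !A))): β-rule — branch into T (!C == !D), F (B && (A && !A))  //  F (!C == !D), T (B && (A && !A)).
      branch 2.1 (add T (!C == !D), F (B && (A && !A))):
        T (!C == !D): β-rule — branch into T !C, T !D  //  F !C, F !D.
          branch 2.1.1 (add T !C, T !D):
            × closes — contains both C and !C.
          branch 2.1.2 (add F !C, F !D):
            F (B && (A && !A)): β-rule — branch into F B  //  F (A && !A).
              branch 2.1.2.1 (add F B):
                ○ open, literals {B=0, C=1, D=1}.
              branch 2.1.2.2 (add F (A && !A)):
                F (A && !A): β-rule — branch into F A  //  F !A.
                  branch 2.1.2.2.1 (add F A):
                    ○ open, literals {A=0, C=1, D=1}.
                  branch 2.1.2.2.2 (add F !A):
                    ○ open, literals {A=1, C=1, D=1}.
      branch 2.2 (add F (!C == !D), T (B && (A && !A))):
        T (B && (A && !A)): α-rule — add T B, T (A && !A).
        T (A && !A): α-rule — add T A, T !A.
        × closes — contains both A and !A.
2 branches closed, 4 open.
Each open branch fixes some atoms; the unmentioned ones are free. Counting distinct full assignments: branch {B=1, C=1} (A, D) contributes 4 new; branch {B=0, C=1, D=1} (A) contributes 2 new; branch {A=0, C=1, D=1} (B) contributes 0 new; branch {A=1, C=1, D=1} (B) contributes 0 new. Total: 6.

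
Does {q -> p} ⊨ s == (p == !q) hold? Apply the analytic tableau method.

Initial set: {T (q -> p); F (s == (p == !q))}.
T (q -> p): β-rule — branch into F q  //  T p.
  branch 1 (add F q):
    F (s == (p == !q)): β-rule — branch into T s, F (p == !q)  //  F s, T (p == !q).
      branch 1.1 (add T s, F (p == !q)):
        F (p == !q): β-rule — branch into T p, F !q  //  F p, T !q.
          branch 1.1.1 (add T p, F !q):
            × closes — contains both q and !q.
          branch 1.1.2 (add F p, T !q):
            ○ open, literals {p=false, q=false, s=true}.
      branch 1.2 (add F s, T (p == !q)):
        T (p == !q): β-rule — branch into T p, T !q  //  F p, F !q.
          branch 1.2.1 (add T p, T !q):
            ○ open, literals {p=true, q=false, s=false}.
          branch 1.2.2 (add F p, F !q):
            × closes — contains both q and !q.
  branch 2 (add T p):
    F (s == (p == !q)): β-rule — branch into T s, F (p == !q)  //  F s, T (p == !q).
      branch 2.1 (add T s, F (p == !q)):
        F (p == !q): β-rule — branch into T p, F !q  //  F p, T !q.
          branch 2.1.1 (add T p, F !q):
            ○ open, literals {p=true, q=true, s=true}.
          branch 2.1.2 (add F p, T !q):
            × closes — contains both p and !p.
      branch 2.2 (add F s, T (p == !q)):
        T (p == !q): β-rule — branch into T p, T !q  //  F p, F !q.
          branch 2.2.1 (add T p, T !q):
            ○ open, literals {p=true, q=false, s=false}.
          branch 2.2.2 (add F p, F !q):
            × closes — contains both p and !p.
4 branches closed, 4 open.
An open branch gives a countermodel: p=false, q=false, s=true (unmentioned atoms arbitrary); the premises hold there but the conclusion fails.

No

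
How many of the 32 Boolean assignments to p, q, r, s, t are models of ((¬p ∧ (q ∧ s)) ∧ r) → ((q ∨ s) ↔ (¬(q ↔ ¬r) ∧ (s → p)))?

30

Initial set: {T (((¬p ∧ (q ∧ s)) ∧ r) → ((q ∨ s) ↔ (¬(q ↔ ¬r) ∧ (s → p))))}.
T (((¬p ∧ (q ∧ s)) ∧ r) → ((q ∨ s) ↔ (¬(q ↔ ¬r) ∧ (s → p)))): β-rule — branch into F ((¬p ∧ (q ∧ s)) ∧ r)  //  T ((q ∨ s) ↔ (¬(q ↔ ¬r) ∧ (s → p))).
  branch 1 (add F ((¬p ∧ (q ∧ s)) ∧ r)):
    F ((¬p ∧ (q ∧ s)) ∧ r): β-rule — branch into F (¬p ∧ (q ∧ s))  //  F r.
      branch 1.1 (add F (¬p ∧ (q ∧ s))):
        F (¬p ∧ (q ∧ s)): β-rule — branch into F ¬p  //  F (q ∧ s).
          branch 1.1.1 (add F ¬p):
            ○ open, literals {p=T}.
          branch 1.1.2 (add F (q ∧ s)):
            F (q ∧ s): β-rule — branch into F q  //  F s.
              branch 1.1.2.1 (add F q):
                ○ open, literals {q=F}.
              branch 1.1.2.2 (add F s):
                ○ open, literals {s=F}.
      branch 1.2 (add F r):
        ○ open, literals {r=F}.
  branch 2 (add T ((q ∨ s) ↔ (¬(q ↔ ¬r) ∧ (s → p)))):
    T ((q ∨ s) ↔ (¬(q ↔ ¬r) ∧ (s → p))): β-rule — branch into T (q ∨ s), T (¬(q ↔ ¬r) ∧ (s → p))  //  F (q ∨ s), F (¬(q ↔ ¬r) ∧ (s → p)).
      branch 2.1 (add T (q ∨ s), T (¬(q ↔ ¬r) ∧ (s → p))):
        T (¬(q ↔ ¬r) ∧ (s → p)): α-rule — add T ¬(q ↔ ¬r), T (s → p).
        T (q ∨ s): β-rule — branch into T q  //  T s.
          branch 2.1.1 (add T q):
            T ¬(q ↔ ¬r): β-rule — branch into T q, F ¬r  //  F q, T ¬r.
              branch 2.1.1.1 (add T q, F ¬r):
                T (s → p): β-rule — branch into F s  //  T p.
                  branch 2.1.1.1.1 (add F s):
                    ○ open, literals {q=T, r=T, s=F}.
                  branch 2.1.1.1.2 (add T p):
                    ○ open, literals {p=T, q=T, r=T}.
              branch 2.1.1.2 (add F q, T ¬r):
                × closes — contains both q and ¬q.
          branch 2.1.2 (add T s):
            T ¬(q ↔ ¬r): β-rule — branch into T q, F ¬r  //  F q, T ¬r.
              branch 2.1.2.1 (add T q, F ¬r):
                T (s → p): β-rule — branch into F s  //  T p.
                  branch 2.1.2.1.1 (add F s):
                    × closes — contains both s and ¬s.
                  branch 2.1.2.1.2 (add T p):
                    ○ open, literals {p=T, q=T, r=T, s=T}.
              branch 2.1.2.2 (add F q, T ¬r):
                T (s → p): β-rule — branch into F s  //  T p.
                  branch 2.1.2.2.1 (add F s):
                    × closes — contains both s and ¬s.
                  branch 2.1.2.2.2 (add T p):
                    ○ open, literals {p=T, q=F, r=F, s=T}.
      branch 2.2 (add F (q ∨ s), F (¬(q ↔ ¬r) ∧ (s → p))):
        F (q ∨ s): α-rule — add F q, F s.
        F (¬(q ↔ ¬r) ∧ (s → p)): β-rule — branch into F ¬(q ↔ ¬r)  //  F (s → p).
          branch 2.2.1 (add F ¬(q ↔ ¬r)):
            F ¬(q ↔ ¬r): β-rule — branch into T q, T ¬r  //  F q, F ¬r.
              branch 2.2.1.1 (add T q, T ¬r):
                × closes — contains both q and ¬q.
              branch 2.2.1.2 (add F q, F ¬r):
                ○ open, literals {q=F, r=T, s=F}.
          branch 2.2.2 (add F (s → p)):
            F (s → p): α-rule — add T s, F p.
            × closes — contains both s and ¬s.
5 branches closed, 9 open.
Each open branch fixes some atoms; the unmentioned ones are free. Counting distinct full assignments: branch {p=T} (q, r, s, t) contributes 16 new; branch {q=F} (p, r, s, t) contributes 8 new; branch {s=F} (p, q, r, t) contributes 4 new; branch {r=F} (p, q, s, t) contributes 2 new; branch {q=T, r=T, s=F} (p, t) contributes 0 new; branch {p=T, q=T, r=T} (s, t) contributes 0 new; branch {p=T, q=T, r=T, s=T} (t) contributes 0 new; branch {p=T, q=F, r=F, s=T} (t) contributes 0 new; branch {q=F, r=T, s=F} (p, t) contributes 0 new. Total: 30.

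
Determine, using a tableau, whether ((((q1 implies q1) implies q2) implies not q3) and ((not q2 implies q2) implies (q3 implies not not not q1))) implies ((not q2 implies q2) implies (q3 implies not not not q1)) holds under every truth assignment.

Valid

Assume the negation and expand:
Initial set: {not (((((q1 implies q1) implies q2) implies not q3) and ((not q2 implies q2) implies (q3 implies not not not q1))) implies ((not q2 implies q2) implies (q3 implies not not not q1)))}.
not (((((q1 implies q1) implies q2) implies not q3) and ((not q2 implies q2) implies (q3 implies not not not q1))) implies ((not q2 implies q2) implies (q3 implies not not not q1))): α-rule — add ((((q1 implies q1) implies q2) implies not q3) and ((not q2 implies q2) implies (q3 implies not not not q1))), not ((not q2 implies q2) implies (q3 implies not not not q1)).
((((q1 implies q1) implies q2) implies not q3) and ((not q2 implies q2) implies (q3 implies not not not q1))): α-rule — add (((q1 implies q1) implies q2) implies not q3), ((not q2 implies q2) implies (q3 implies not not not q1)).
not ((not q2 implies q2) implies (q3 implies not not not q1)): α-rule — add (not q2 implies q2), not (q3 implies not not not q1).
not (q3 implies not not not q1): α-rule — add q3, not not not not q1.
not not not not q1: drop double negation, giving not not q1.
(((q1 implies q1) implies q2) implies not q3): β-rule — branch into not ((q1 implies q1) implies q2)  //  not q3.
  branch 1 (add not ((q1 implies q1) implies q2)):
    not ((q1 implies q1) implies q2): α-rule — add (q1 implies q1), not q2.
    ((not q2 implies q2) implies (q3 implies not not not q1)): β-rule — branch into not (not q2 implies q2)  //  (q3 implies not not not q1).
      branch 1.1 (add not (not q2 implies q2)):
        not (not q2 implies q2): α-rule — add not q2, not q2.
        (not q2 implies q2): β-rule — branch into not not q2  //  q2.
          branch 1.1.1 (add not not q2):
            × closes — contains both q2 and not q2.
          branch 1.1.2 (add q2):
            × closes — contains both q2 and not q2.
      branch 1.2 (add (q3 implies not not not q1)):
        (not q2 implies q2): β-rule — branch into not not q2  //  q2.
          branch 1.2.1 (add not not q2):
            × closes — contains both q2 and not q2.
          branch 1.2.2 (add q2):
            × closes — contains both q2 and not q2.
  branch 2 (add not q3):
    × closes — contains both q3 and not q3.
All 5 branches close.
Every branch closed, so the negation is unsatisfiable and the formula is valid.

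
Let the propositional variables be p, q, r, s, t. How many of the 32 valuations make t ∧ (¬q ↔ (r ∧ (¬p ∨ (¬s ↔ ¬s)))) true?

Initial set: {(t ∧ (¬q ↔ (r ∧ (¬p ∨ (¬s ↔ ¬s)))))}.
(t ∧ (¬q ↔ (r ∧ (¬p ∨ (¬s ↔ ¬s))))): α-rule — add t, (¬q ↔ (r ∧ (¬p ∨ (¬s ↔ ¬s)))).
(¬q ↔ (r ∧ (¬p ∨ (¬s ↔ ¬s)))): β-rule — branch into ¬q, (r ∧ (¬p ∨ (¬s ↔ ¬s)))  //  ¬¬q, ¬(r ∧ (¬p ∨ (¬s ↔ ¬s))).
  branch 1 (add ¬q, (r ∧ (¬p ∨ (¬s ↔ ¬s)))):
    (r ∧ (¬p ∨ (¬s ↔ ¬s))): α-rule — add r, (¬p ∨ (¬s ↔ ¬s)).
    (¬p ∨ (¬s ↔ ¬s)): β-rule — branch into ¬p  //  (¬s ↔ ¬s).
      branch 1.1 (add ¬p):
        ○ open, literals {p=0, q=0, r=1, t=1}.
      branch 1.2 (add (¬s ↔ ¬s)):
        (¬s ↔ ¬s): β-rule — branch into ¬s, ¬s  //  ¬¬s, ¬¬s.
          branch 1.2.1 (add ¬s, ¬s):
            ○ open, literals {q=0, r=1, s=0, t=1}.
          branch 1.2.2 (add ¬¬s, ¬¬s):
            ○ open, literals {q=0, r=1, s=1, t=1}.
  branch 2 (add ¬¬q, ¬(r ∧ (¬p ∨ (¬s ↔ ¬s)))):
    ¬(r ∧ (¬p ∨ (¬s ↔ ¬s))): β-rule — branch into ¬r  //  ¬(¬p ∨ (¬s ↔ ¬s)).
      branch 2.1 (add ¬r):
        ○ open, literals {q=1, r=0, t=1}.
      branch 2.2 (add ¬(¬p ∨ (¬s ↔ ¬s))):
        ¬(¬p ∨ (¬s ↔ ¬s)): α-rule — add ¬¬p, ¬(¬s ↔ ¬s).
        ¬(¬s ↔ ¬s): β-rule — branch into ¬s, ¬¬s  //  ¬¬s, ¬s.
          branch 2.2.1 (add ¬s, ¬¬s):
            × closes — contains both s and ¬s.
          branch 2.2.2 (add ¬¬s, ¬s):
            × closes — contains both s and ¬s.
2 branches closed, 4 open.
Each open branch fixes some atoms; the unmentioned ones are free. Counting distinct full assignments: branch {p=0, q=0, r=1, t=1} (s) contributes 2 new; branch {q=0, r=1, s=0, t=1} (p) contributes 1 new; branch {q=0, r=1, s=1, t=1} (p) contributes 1 new; branch {q=1, r=0, t=1} (p, s) contributes 4 new. Total: 8.

8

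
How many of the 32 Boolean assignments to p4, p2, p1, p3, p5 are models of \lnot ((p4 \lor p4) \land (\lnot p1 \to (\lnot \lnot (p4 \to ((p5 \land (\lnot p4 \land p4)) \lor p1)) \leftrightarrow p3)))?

20

Initial set: {\lnot ((p4 \lor p4) \land (\lnot p1 \to (\lnot \lnot (p4 \to ((p5 \land (\lnot p4 \land p4)) \lor p1)) \leftrightarrow p3)))}.
\lnot ((p4 \lor p4) \land (\lnot p1 \to (\lnot \lnot (p4 \to ((p5 \land (\lnot p4 \land p4)) \lor p1)) \leftrightarrow p3))): β-rule — branch into \lnot (p4 \lor p4)  //  \lnot (\lnot p1 \to (\lnot \lnot (p4 \to ((p5 \land (\lnot p4 \land p4)) \lor p1)) \leftrightarrow p3)).
  branch 1 (add \lnot (p4 \lor p4)):
    \lnot (p4 \lor p4): α-rule — add \lnot p4, \lnot p4.
    ○ open, literals {p4=0}.
  branch 2 (add \lnot (\lnot p1 \to (\lnot \lnot (p4 \to ((p5 \land (\lnot p4 \land p4)) \lor p1)) \leftrightarrow p3))):
    \lnot (\lnot p1 \to (\lnot \lnot (p4 \to ((p5 \land (\lnot p4 \land p4)) \lor p1)) \leftrightarrow p3)): α-rule — add \lnot p1, \lnot (\lnot \lnot (p4 \to ((p5 \land (\lnot p4 \land p4)) \lor p1)) \leftrightarrow p3).
    \lnot (\lnot \lnot (p4 \to ((p5 \land (\lnot p4 \land p4)) \lor p1)) \leftrightarrow p3): β-rule — branch into \lnot \lnot (p4 \to ((p5 \land (\lnot p4 \land p4)) \lor p1)), \lnot p3  //  \lnot \lnot \lnot (p4 \to ((p5 \land (\lnot p4 \land p4)) \lor p1)), p3.
      branch 2.1 (add \lnot \lnot (p4 \to ((p5 \land (\lnot p4 \land p4)) \lor p1)), \lnot p3):
        \lnot \lnot (p4 \to ((p5 \land (\lnot p4 \land p4)) \lor p1)): drop double negation, giving (p4 \to ((p5 \land (\lnot p4 \land p4)) \lor p1)).
        (p4 \to ((p5 \land (\lnot p4 \land p4)) \lor p1)): β-rule — branch into \lnot p4  //  ((p5 \land (\lnot p4 \land p4)) \lor p1).
          branch 2.1.1 (add \lnot p4):
            ○ open, literals {p1=0, p3=0, p4=0}.
          branch 2.1.2 (add ((p5 \land (\lnot p4 \land p4)) \lor p1)):
            ((p5 \land (\lnot p4 \land p4)) \lor p1): β-rule — branch into (p5 \land (\lnot p4 \land p4))  //  p1.
              branch 2.1.2.1 (add (p5 \land (\lnot p4 \land p4))):
                (p5 \land (\lnot p4 \land p4)): α-rule — add p5, (\lnot p4 \land p4).
                (\lnot p4 \land p4): α-rule — add \lnot p4, p4.
                × closes — contains both p4 and \lnot p4.
              branch 2.1.2.2 (add p1):
                × closes — contains both p1 and \lnot p1.
      branch 2.2 (add \lnot \lnot \lnot (p4 \to ((p5 \land (\lnot p4 \land p4)) \lor p1)), p3):
        \lnot \lnot \lnot (p4 \to ((p5 \land (\lnot p4 \land p4)) \lor p1)): drop double negation, giving \lnot (p4 \to ((p5 \land (\lnot p4 \land p4)) \lor p1)).
        \lnot (p4 \to ((p5 \land (\lnot p4 \land p4)) \lor p1)): α-rule — add p4, \lnot ((p5 \land (\lnot p4 \land p4)) \lor p1).
        \lnot ((p5 \land (\lnot p4 \land p4)) \lor p1): α-rule — add \lnot (p5 \land (\lnot p4 \land p4)), \lnot p1.
        \lnot (p5 \land (\lnot p4 \land p4)): β-rule — branch into \lnot p5  //  \lnot (\lnot p4 \land p4).
          branch 2.2.1 (add \lnot p5):
            ○ open, literals {p1=0, p3=1, p4=1, p5=0}.
          branch 2.2.2 (add \lnot (\lnot p4 \land p4)):
            \lnot (\lnot p4 \land p4): β-rule — branch into \lnot \lnot p4  //  \lnot p4.
              branch 2.2.2.1 (add \lnot \lnot p4):
                ○ open, literals {p1=0, p3=1, p4=1}.
              branch 2.2.2.2 (add \lnot p4):
                × closes — contains both p4 and \lnot p4.
3 branches closed, 4 open.
Each open branch fixes some atoms; the unmentioned ones are free. Counting distinct full assignments: branch {p4=0} (p2, p1, p3, p5) contributes 16 new; branch {p1=0, p3=0, p4=0} (p2, p5) contributes 0 new; branch {p1=0, p3=1, p4=1, p5=0} (p2) contributes 2 new; branch {p1=0, p3=1, p4=1} (p2, p5) contributes 2 new. Total: 20.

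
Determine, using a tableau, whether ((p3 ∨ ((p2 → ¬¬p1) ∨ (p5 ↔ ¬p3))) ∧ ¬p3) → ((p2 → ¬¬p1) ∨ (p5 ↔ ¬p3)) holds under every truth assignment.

Valid

Assume the negation and expand:
Initial set: {¬(((p3 ∨ ((p2 → ¬¬p1) ∨ (p5 ↔ ¬p3))) ∧ ¬p3) → ((p2 → ¬¬p1) ∨ (p5 ↔ ¬p3)))}.
¬(((p3 ∨ ((p2 → ¬¬p1) ∨ (p5 ↔ ¬p3))) ∧ ¬p3) → ((p2 → ¬¬p1) ∨ (p5 ↔ ¬p3))): α-rule — add ((p3 ∨ ((p2 → ¬¬p1) ∨ (p5 ↔ ¬p3))) ∧ ¬p3), ¬((p2 → ¬¬p1) ∨ (p5 ↔ ¬p3)).
((p3 ∨ ((p2 → ¬¬p1) ∨ (p5 ↔ ¬p3))) ∧ ¬p3): α-rule — add (p3 ∨ ((p2 → ¬¬p1) ∨ (p5 ↔ ¬p3))), ¬p3.
¬((p2 → ¬¬p1) ∨ (p5 ↔ ¬p3)): α-rule — add ¬(p2 → ¬¬p1), ¬(p5 ↔ ¬p3).
¬(p2 → ¬¬p1): α-rule — add p2, ¬¬¬p1.
¬¬¬p1: drop double negation, giving ¬p1.
(p3 ∨ ((p2 → ¬¬p1) ∨ (p5 ↔ ¬p3))): β-rule — branch into p3  //  ((p2 → ¬¬p1) ∨ (p5 ↔ ¬p3)).
  branch 1 (add p3):
    × closes — contains both p3 and ¬p3.
  branch 2 (add ((p2 → ¬¬p1) ∨ (p5 ↔ ¬p3))):
    ¬(p5 ↔ ¬p3): β-rule — branch into p5, ¬¬p3  //  ¬p5, ¬p3.
      branch 2.1 (add p5, ¬¬p3):
        × closes — contains both p3 and ¬p3.
      branch 2.2 (add ¬p5, ¬p3):
        ((p2 → ¬¬p1) ∨ (p5 ↔ ¬p3)): β-rule — branch into (p2 → ¬¬p1)  //  (p5 ↔ ¬p3).
          branch 2.2.1 (add (p2 → ¬¬p1)):
            (p2 → ¬¬p1): β-rule — branch into ¬p2  //  ¬¬p1.
              branch 2.2.1.1 (add ¬p2):
                × closes — contains both p2 and ¬p2.
              branch 2.2.1.2 (add ¬¬p1):
                ¬¬p1: drop double negation, giving p1.
                × closes — contains both p1 and ¬p1.
          branch 2.2.2 (add (p5 ↔ ¬p3)):
            (p5 ↔ ¬p3): β-rule — branch into p5, ¬p3  //  ¬p5, ¬¬p3.
              branch 2.2.2.1 (add p5, ¬p3):
                × closes — contains both p5 and ¬p5.
              branch 2.2.2.2 (add ¬p5, ¬¬p3):
                × closes — contains both p3 and ¬p3.
All 6 branches close.
Every branch closed, so the negation is unsatisfiable and the formula is valid.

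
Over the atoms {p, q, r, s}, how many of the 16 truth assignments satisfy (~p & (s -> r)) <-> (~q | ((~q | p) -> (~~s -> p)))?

Initial set: {((~p & (s -> r)) <-> (~q | ((~q | p) -> (~~s -> p))))}.
((~p & (s -> r)) <-> (~q | ((~q | p) -> (~~s -> p)))): β-rule — branch into (~p & (s -> r)), (~q | ((~q | p) -> (~~s -> p)))  //  ~(~p & (s -> r)), ~(~q | ((~q | p) -> (~~s -> p))).
  branch 1 (add (~p & (s -> r)), (~q | ((~q | p) -> (~~s -> p)))):
    (~p & (s -> r)): α-rule — add ~p, (s -> r).
    (~q | ((~q | p) -> (~~s -> p))): β-rule — branch into ~q  //  ((~q | p) -> (~~s -> p)).
      branch 1.1 (add ~q):
        (s -> r): β-rule — branch into ~s  //  r.
          branch 1.1.1 (add ~s):
            ○ open, literals {p=false, q=false, s=false}.
          branch 1.1.2 (add r):
            ○ open, literals {p=false, q=false, r=true}.
      branch 1.2 (add ((~q | p) -> (~~s -> p))):
        (s -> r): β-rule — branch into ~s  //  r.
          branch 1.2.1 (add ~s):
            ((~q | p) -> (~~s -> p)): β-rule — branch into ~(~q | p)  //  (~~s -> p).
              branch 1.2.1.1 (add ~(~q | p)):
                ~(~q | p): α-rule — add ~~q, ~p.
                ○ open, literals {p=false, q=true, s=false}.
              branch 1.2.1.2 (add (~~s -> p)):
                (~~s -> p): β-rule — branch into ~~~s  //  p.
                  branch 1.2.1.2.1 (add ~~~s):
                    ~~~s: drop double negation, giving ~s.
                    ○ open, literals {p=false, s=false}.
                  branch 1.2.1.2.2 (add p):
                    × closes — contains both p and ~p.
          branch 1.2.2 (add r):
            ((~q | p) -> (~~s -> p)): β-rule — branch into ~(~q | p)  //  (~~s -> p).
              branch 1.2.2.1 (add ~(~q | p)):
                ~(~q | p): α-rule — add ~~q, ~p.
                ○ open, literals {p=false, q=true, r=true}.
              branch 1.2.2.2 (add (~~s -> p)):
                (~~s -> p): β-rule — branch into ~~~s  //  p.
                  branch 1.2.2.2.1 (add ~~~s):
                    ~~~s: drop double negation, giving ~s.
                    ○ open, literals {p=false, r=true, s=false}.
                  branch 1.2.2.2.2 (add p):
                    × closes — contains both p and ~p.
  branch 2 (add ~(~p & (s -> r)), ~(~q | ((~q | p) -> (~~s -> p)))):
    ~(~q | ((~q | p) -> (~~s -> p))): α-rule — add ~~q, ~((~q | p) -> (~~s -> p)).
    ~((~q | p) -> (~~s -> p)): α-rule — add (~q | p), ~(~~s -> p).
    ~(~~s -> p): α-rule — add ~~s, ~p.
    ~~s: drop double negation, giving s.
    ~(~p & (s -> r)): β-rule — branch into ~~p  //  ~(s -> r).
      branch 2.1 (add ~~p):
        × closes — contains both p and ~p.
      branch 2.2 (add ~(s -> r)):
        ~(s -> r): α-rule — add s, ~r.
        (~q | p): β-rule — branch into ~q  //  p.
          branch 2.2.1 (add ~q):
            × closes — contains both q and ~q.
          branch 2.2.2 (add p):
            × closes — contains both p and ~p.
5 branches closed, 6 open.
Each open branch fixes some atoms; the unmentioned ones are free. Counting distinct full assignments: branch {p=false, q=false, s=false} (r) contributes 2 new; branch {p=false, q=false, r=true} (s) contributes 1 new; branch {p=false, q=true, s=false} (r) contributes 2 new; branch {p=false, s=false} (q, r) contributes 0 new; branch {p=false, q=true, r=true} (s) contributes 1 new; branch {p=false, r=true, s=false} (q) contributes 0 new. Total: 6.

6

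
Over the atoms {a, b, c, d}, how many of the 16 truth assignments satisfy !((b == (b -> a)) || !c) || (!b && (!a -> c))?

8

Initial set: {(!((b == (b -> a)) || !c) || (!b && (!a -> c)))}.
(!((b == (b -> a)) || !c) || (!b && (!a -> c))): β-rule — branch into !((b == (b -> a)) || !c)  //  (!b && (!a -> c)).
  branch 1 (add !((b == (b -> a)) || !c)):
    !((b == (b -> a)) || !c): α-rule — add !(b == (b -> a)), !!c.
    !(b == (b -> a)): β-rule — branch into b, !(b -> a)  //  !b, (b -> a).
      branch 1.1 (add b, !(b -> a)):
        !(b -> a): α-rule — add b, !a.
        ○ open, literals {a=F, b=T, c=T}.
      branch 1.2 (add !b, (b -> a)):
        (b -> a): β-rule — branch into !b  //  a.
          branch 1.2.1 (add !b):
            ○ open, literals {b=F, c=T}.
          branch 1.2.2 (add a):
            ○ open, literals {a=T, b=F, c=T}.
  branch 2 (add (!b && (!a -> c))):
    (!b && (!a -> c)): α-rule — add !b, (!a -> c).
    (!a -> c): β-rule — branch into !!a  //  c.
      branch 2.1 (add !!a):
        ○ open, literals {a=T, b=F}.
      branch 2.2 (add c):
        ○ open, literals {b=F, c=T}.
0 branches closed, 5 open.
Each open branch fixes some atoms; the unmentioned ones are free. Counting distinct full assignments: branch {a=F, b=T, c=T} (d) contributes 2 new; branch {b=F, c=T} (a, d) contributes 4 new; branch {a=T, b=F, c=T} (d) contributes 0 new; branch {a=T, b=F} (c, d) contributes 2 new; branch {b=F, c=T} (a, d) contributes 0 new. Total: 8.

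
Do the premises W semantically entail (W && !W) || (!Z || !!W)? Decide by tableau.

Yes

Initial set: {W; !((W && !W) || (!Z || !!W))}.
!((W && !W) || (!Z || !!W)): α-rule — add !(W && !W), !(!Z || !!W).
!(!Z || !!W): α-rule — add !!Z, !!!W.
!!!W: drop double negation, giving !W.
× closes — contains both W and !W.
All 1 branch closes.
Every branch closed, so the premises entail the conclusion.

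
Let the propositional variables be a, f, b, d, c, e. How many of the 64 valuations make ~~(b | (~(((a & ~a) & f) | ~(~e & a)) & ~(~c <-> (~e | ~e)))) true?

36

Initial set: {~~(b | (~(((a & ~a) & f) | ~(~e & a)) & ~(~c <-> (~e | ~e))))}.
~~(b | (~(((a & ~a) & f) | ~(~e & a)) & ~(~c <-> (~e | ~e)))): drop double negation, giving (b | (~(((a & ~a) & f) | ~(~e & a)) & ~(~c <-> (~e | ~e)))).
(b | (~(((a & ~a) & f) | ~(~e & a)) & ~(~c <-> (~e | ~e)))): β-rule — branch into b  //  (~(((a & ~a) & f) | ~(~e & a)) & ~(~c <-> (~e | ~e))).
  branch 1 (add b):
    ○ open, literals {b=1}.
  branch 2 (add (~(((a & ~a) & f) | ~(~e & a)) & ~(~c <-> (~e | ~e)))):
    (~(((a & ~a) & f) | ~(~e & a)) & ~(~c <-> (~e | ~e))): α-rule — add ~(((a & ~a) & f) | ~(~e & a)), ~(~c <-> (~e | ~e)).
    ~(((a & ~a) & f) | ~(~e & a)): α-rule — add ~((a & ~a) & f), ~~(~e & a).
    ~~(~e & a): α-rule — add ~e, a.
    ~(~c <-> (~e | ~e)): β-rule — branch into ~c, ~(~e | ~e)  //  ~~c, (~e | ~e).
      branch 2.1 (add ~c, ~(~e | ~e)):
        ~(~e | ~e): α-rule — add ~~e, ~~e.
        × closes — contains both e and ~e.
      branch 2.2 (add ~~c, (~e | ~e)):
        ~((a & ~a) & f): β-rule — branch into ~(a & ~a)  //  ~f.
          branch 2.2.1 (add ~(a & ~a)):
            (~e | ~e): β-rule — branch into ~e  //  ~e.
              branch 2.2.1.1 (add ~e):
                ~(a & ~a): β-rule — branch into ~a  //  ~~a.
                  branch 2.2.1.1.1 (add ~a):
                    × closes — contains both a and ~a.
                  branch 2.2.1.1.2 (add ~~a):
                    ○ open, literals {a=1, c=1, e=0}.
              branch 2.2.1.2 (add ~e):
                ~(a & ~a): β-rule — branch into ~a  //  ~~a.
                  branch 2.2.1.2.1 (add ~a):
                    × closes — contains both a and ~a.
                  branch 2.2.1.2.2 (add ~~a):
                    ○ open, literals {a=1, c=1, e=0}.
          branch 2.2.2 (add ~f):
            (~e | ~e): β-rule — branch into ~e  //  ~e.
              branch 2.2.2.1 (add ~e):
                ○ open, literals {a=1, c=1, e=0, f=0}.
              branch 2.2.2.2 (add ~e):
                ○ open, literals {a=1, c=1, e=0, f=0}.
3 branches closed, 5 open.
Each open branch fixes some atoms; the unmentioned ones are free. Counting distinct full assignments: branch {b=1} (a, f, d, c, e) contributes 32 new; branch {a=1, c=1, e=0} (f, b, d) contributes 4 new; branch {a=1, c=1, e=0} (f, b, d) contributes 0 new; branch {a=1, c=1, e=0, f=0} (b, d) contributes 0 new; branch {a=1, c=1, e=0, f=0} (b, d) contributes 0 new. Total: 36.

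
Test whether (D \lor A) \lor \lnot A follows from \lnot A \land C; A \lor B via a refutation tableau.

Yes

Initial set: {T (\lnot A \land C); T (A \lor B); F ((D \lor A) \lor \lnot A)}.
T (\lnot A \land C): α-rule — add T \lnot A, T C.
F ((D \lor A) \lor \lnot A): α-rule — add F (D \lor A), F \lnot A.
× closes — contains both A and \lnot A.
All 1 branch closes.
Every branch closed, so the premises entail the conclusion.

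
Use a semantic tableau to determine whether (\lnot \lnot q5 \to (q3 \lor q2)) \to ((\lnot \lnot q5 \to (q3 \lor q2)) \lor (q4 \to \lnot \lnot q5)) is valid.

Assume the negation and expand:
Initial set: {\lnot ((\lnot \lnot q5 \to (q3 \lor q2)) \to ((\lnot \lnot q5 \to (q3 \lor q2)) \lor (q4 \to \lnot \lnot q5)))}.
\lnot ((\lnot \lnot q5 \to (q3 \lor q2)) \to ((\lnot \lnot q5 \to (q3 \lor q2)) \lor (q4 \to \lnot \lnot q5))): α-rule — add (\lnot \lnot q5 \to (q3 \lor q2)), \lnot ((\lnot \lnot q5 \to (q3 \lor q2)) \lor (q4 \to \lnot \lnot q5)).
\lnot ((\lnot \lnot q5 \to (q3 \lor q2)) \lor (q4 \to \lnot \lnot q5)): α-rule — add \lnot (\lnot \lnot q5 \to (q3 \lor q2)), \lnot (q4 \to \lnot \lnot q5).
\lnot (\lnot \lnot q5 \to (q3 \lor q2)): α-rule — add \lnot \lnot q5, \lnot (q3 \lor q2).
\lnot (q4 \to \lnot \lnot q5): α-rule — add q4, \lnot \lnot \lnot q5.
\lnot \lnot q5: drop double negation, giving q5.
\lnot (q3 \lor q2): α-rule — add \lnot q3, \lnot q2.
\lnot \lnot \lnot q5: drop double negation, giving \lnot q5.
× closes — contains both q5 and \lnot q5.
All 1 branch closes.
Every branch closed, so the negation is unsatisfiable and the formula is valid.

Valid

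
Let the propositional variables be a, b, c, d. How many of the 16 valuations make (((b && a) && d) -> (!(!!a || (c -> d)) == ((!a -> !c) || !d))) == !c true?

8

Initial set: {((((b && a) && d) -> (!(!!a || (c -> d)) == ((!a -> !c) || !d))) == !c)}.
((((b && a) && d) -> (!(!!a || (c -> d)) == ((!a -> !c) || !d))) == !c): β-rule — branch into (((b && a) && d) -> (!(!!a || (c -> d)) == ((!a -> !c) || !d))), !c  //  !(((b && a) && d) -> (!(!!a || (c -> d)) == ((!a -> !c) || !d))), !!c.
  branch 1 (add (((b && a) && d) -> (!(!!a || (c -> d)) == ((!a -> !c) || !d))), !c):
    (((b && a) && d) -> (!(!!a || (c -> d)) == ((!a -> !c) || !d))): β-rule — branch into !((b && a) && d)  //  (!(!!a || (c -> d)) == ((!a -> !c) || !d)).
      branch 1.1 (add !((b && a) && d)):
        !((b && a) && d): β-rule — branch into !(b && a)  //  !d.
          branch 1.1.1 (add !(b && a)):
            !(b && a): β-rule — branch into !b  //  !a.
              branch 1.1.1.1 (add !b):
                ○ open, literals {b=false, c=false}.
              branch 1.1.1.2 (add !a):
                ○ open, literals {a=false, c=false}.
          branch 1.1.2 (add !d):
            ○ open, literals {c=false, d=false}.
      branch 1.2 (add (!(!!a || (c -> d)) == ((!a -> !c) || !d))):
        (!(!!a || (c -> d)) == ((!a -> !c) || !d)): β-rule — branch into !(!!a || (c -> d)), ((!a -> !c) || !d)  //  !!(!!a || (c -> d)), !((!a -> !c) || !d).
          branch 1.2.1 (add !(!!a || (c -> d)), ((!a -> !c) || !d)):
            !(!!a || (c -> d)): α-rule — add !!!a, !(c -> d).
            !!!a: drop double negation, giving !a.
            !(c -> d): α-rule — add c, !d.
            × closes — contains both c and !c.
          branch 1.2.2 (add !!(!!a || (c -> d)), !((!a -> !c) || !d)):
            !((!a -> !c) || !d): α-rule — add !(!a -> !c), !!d.
            !(!a -> !c): α-rule — add !a, !!c.
            × closes — contains both c and !c.
  branch 2 (add !(((b && a) && d) -> (!(!!a || (c -> d)) == ((!a -> !c) || !d))), !!c):
    !(((b && a) && d) -> (!(!!a || (c -> d)) == ((!a -> !c) || !d))): α-rule — add ((b && a) && d), !(!(!!a || (c -> d)) == ((!a -> !c) || !d)).
    ((b && a) && d): α-rule — add (b && a), d.
    (b && a): α-rule — add b, a.
    !(!(!!a || (c -> d)) == ((!a -> !c) || !d)): β-rule — branch into !(!!a || (c -> d)), !((!a -> !c) || !d)  //  !!(!!a || (c -> d)), ((!a -> !c) || !d).
      branch 2.1 (add !(!!a || (c -> d)), !((!a -> !c) || !d)):
        !(!!a || (c -> d)): α-rule — add !!!a, !(c -> d).
        !((!a -> !c) || !d): α-rule — add !(!a -> !c), !!d.
        !!!a: drop double negation, giving !a.
        × closes — contains both a and !a.
      branch 2.2 (add !!(!!a || (c -> d)), ((!a -> !c) || !d)):
        !!(!!a || (c -> d)): β-rule — branch into !!a  //  (c -> d).
          branch 2.2.1 (add !!a):
            !!a: drop double negation, giving a.
            ((!a -> !c) || !d): β-rule — branch into (!a -> !c)  //  !d.
              branch 2.2.1.1 (add (!a -> !c)):
                (!a -> !c): β-rule — branch into !!a  //  !c.
                  branch 2.2.1.1.1 (add !!a):
                    ○ open, literals {a=true, b=true, c=true, d=true}.
                  branch 2.2.1.1.2 (add !c):
                    × closes — contains both c and !c.
              branch 2.2.1.2 (add !d):
                × closes — contains both d and !d.
          branch 2.2.2 (add (c -> d)):
            ((!a -> !c) || !d): β-rule — branch into (!a -> !c)  //  !d.
              branch 2.2.2.1 (add (!a -> !c)):
                (c -> d): β-rule — branch into !c  //  d.
                  branch 2.2.2.1.1 (add !c):
                    × closes — contains both c and !c.
                  branch 2.2.2.1.2 (add d):
                    (!a -> !c): β-rule — branch into !!a  //  !c.
                      branch 2.2.2.1.2.1 (add !!a):
                        ○ open, literals {a=true, b=true, c=true, d=true}.
                      branch 2.2.2.1.2.2 (add !c):
                        × closes — contains both c and !c.
              branch 2.2.2.2 (add !d):
                × closes — contains both d and !d.
8 branches closed, 5 open.
Each open branch fixes some atoms; the unmentioned ones are free. Counting distinct full assignments: branch {b=false, c=false} (a, d) contributes 4 new; branch {a=false, c=false} (b, d) contributes 2 new; branch {c=false, d=false} (a, b) contributes 1 new; branch {a=true, b=true, c=true, d=true} (none free) contributes 1 new; branch {a=true, b=true, c=true, d=true} (none free) contributes 0 new. Total: 8.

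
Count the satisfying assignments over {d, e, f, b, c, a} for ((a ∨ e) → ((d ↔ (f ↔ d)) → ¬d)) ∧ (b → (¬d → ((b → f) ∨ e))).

Initial set: {T (((a ∨ e) → ((d ↔ (f ↔ d)) → ¬d)) ∧ (b → (¬d → ((b → f) ∨ e))))}.
T (((a ∨ e) → ((d ↔ (f ↔ d)) → ¬d)) ∧ (b → (¬d → ((b → f) ∨ e)))): α-rule — add T ((a ∨ e) → ((d ↔ (f ↔ d)) → ¬d)), T (b → (¬d → ((b → f) ∨ e))).
T ((a ∨ e) → ((d ↔ (f ↔ d)) → ¬d)): β-rule — branch into F (a ∨ e)  //  T ((d ↔ (f ↔ d)) → ¬d).
  branch 1 (add F (a ∨ e)):
    F (a ∨ e): α-rule — add F a, F e.
    T (b → (¬d → ((b → f) ∨ e))): β-rule — branch into F b  //  T (¬d → ((b → f) ∨ e)).
      branch 1.1 (add F b):
        ○ open, literals {a=false, b=false, e=false}.
      branch 1.2 (add T (¬d → ((b → f) ∨ e))):
        T (¬d → ((b → f) ∨ e)): β-rule — branch into F ¬d  //  T ((b → f) ∨ e).
          branch 1.2.1 (add F ¬d):
            ○ open, literals {a=false, d=true, e=false}.
          branch 1.2.2 (add T ((b → f) ∨ e)):
            T ((b → f) ∨ e): β-rule — branch into T (b → f)  //  T e.
              branch 1.2.2.1 (add T (b → f)):
                T (b → f): β-rule — branch into F b  //  T f.
                  branch 1.2.2.1.1 (add F b):
                    ○ open, literals {a=false, b=false, e=false}.
                  branch 1.2.2.1.2 (add T f):
                    ○ open, literals {a=false, e=false, f=true}.
              branch 1.2.2.2 (add T e):
                × closes — contains both e and ¬e.
  branch 2 (add T ((d ↔ (f ↔ d)) → ¬d)):
    T (b → (¬d → ((b → f) ∨ e))): β-rule — branch into F b  //  T (¬d → ((b → f) ∨ e)).
      branch 2.1 (add F b):
        T ((d ↔ (f ↔ d)) → ¬d): β-rule — branch into F (d ↔ (f ↔ d))  //  T ¬d.
          branch 2.1.1 (add F (d ↔ (f ↔ d))):
            F (d ↔ (f ↔ d)): β-rule — branch into T d, F (f ↔ d)  //  F d, T (f ↔ d).
              branch 2.1.1.1 (add T d, F (f ↔ d)):
                F (f ↔ d): β-rule — branch into T f, F d  //  F f, T d.
                  branch 2.1.1.1.1 (add T f, F d):
                    × closes — contains both d and ¬d.
                  branch 2.1.1.1.2 (add F f, T d):
                    ○ open, literals {b=false, d=true, f=false}.
              branch 2.1.1.2 (add F d, T (f ↔ d)):
                T (f ↔ d): β-rule — branch into T f, T d  //  F f, F d.
                  branch 2.1.1.2.1 (add T f, T d):
                    × closes — contains both d and ¬d.
                  branch 2.1.1.2.2 (add F f, F d):
                    ○ open, literals {b=false, d=false, f=false}.
          branch 2.1.2 (add T ¬d):
            ○ open, literals {b=false, d=false}.
      branch 2.2 (add T (¬d → ((b → f) ∨ e))):
        T ((d ↔ (f ↔ d)) → ¬d): β-rule — branch into F (d ↔ (f ↔ d))  //  T ¬d.
          branch 2.2.1 (add F (d ↔ (f ↔ d))):
            T (¬d → ((b → f) ∨ e)): β-rule — branch into F ¬d  //  T ((b → f) ∨ e).
              branch 2.2.1.1 (add F ¬d):
                F (d ↔ (f ↔ d)): β-rule — branch into T d, F (f ↔ d)  //  F d, T (f ↔ d).
                  branch 2.2.1.1.1 (add T d, F (f ↔ d)):
                    F (f ↔ d): β-rule — branch into T f, F d  //  F f, T d.
                      branch 2.2.1.1.1.1 (add T f, F d):
                        × closes — contains both d and ¬d.
                      branch 2.2.1.1.1.2 (add F f, T d):
                        ○ open, literals {d=true, f=false}.
                  branch 2.2.1.1.2 (add F d, T (f ↔ d)):
                    × closes — contains both d and ¬d.
              branch 2.2.1.2 (add T ((b → f) ∨ e)):
                F (d ↔ (f ↔ d)): β-rule — branch into T d, F (f ↔ d)  //  F d, T (f ↔ d).
                  branch 2.2.1.2.1 (add T d, F (f ↔ d)):
                    T ((b → f) ∨ e): β-rule — branch into T (b → f)  //  T e.
                      branch 2.2.1.2.1.1 (add T (b → f)):
                        F (f ↔ d): β-rule — branch into T f, F d  //  F f, T d.
                          branch 2.2.1.2.1.1.1 (add T f, F d):
                            × closes — contains both d and ¬d.
                          branch 2.2.1.2.1.1.2 (add F f, T d):
                            T (b → f): β-rule — branch into F b  //  T f.
                              branch 2.2.1.2.1.1.2.1 (add F b):
                                ○ open, literals {b=false, d=true, f=false}.
                              branch 2.2.1.2.1.1.2.2 (add T f):
                                × closes — contains both f and ¬f.
                      branch 2.2.1.2.1.2 (add T e):
                        F (f ↔ d): β-rule — branch into T f, F d  //  F f, T d.
                          branch 2.2.1.2.1.2.1 (add T f, F d):
                            × closes — contains both d and ¬d.
                          branch 2.2.1.2.1.2.2 (add F f, T d):
                            ○ open, literals {d=true, e=true, f=false}.
                  branch 2.2.1.2.2 (add F d, T (f ↔ d)):
                    T ((b → f) ∨ e): β-rule — branch into T (b → f)  //  T e.
                      branch 2.2.1.2.2.1 (add T (b → f)):
                        T (f ↔ d): β-rule — branch into T f, T d  //  F f, F d.
                          branch 2.2.1.2.2.1.1 (add T f, T d):
                            × closes — contains both d and ¬d.
                          branch 2.2.1.2.2.1.2 (add F f, F d):
                            T (b → f): β-rule — branch into F b  //  T f.
                              branch 2.2.1.2.2.1.2.1 (add F b):
                                ○ open, literals {b=false, d=false, f=false}.
                              branch 2.2.1.2.2.1.2.2 (add T f):
                                × closes — contains both f and ¬f.
                      branch 2.2.1.2.2.2 (add T e):
                        T (f ↔ d): β-rule — branch into T f, T d  //  F f, F d.
                          branch 2.2.1.2.2.2.1 (add T f, T d):
                            × closes — contains both d and ¬d.
                          branch 2.2.1.2.2.2.2 (add F f, F d):
                            ○ open, literals {d=false, e=true, f=false}.
          branch 2.2.2 (add T ¬d):
            T (¬d → ((b → f) ∨ e)): β-rule — branch into F ¬d  //  T ((b → f) ∨ e).
              branch 2.2.2.1 (add F ¬d):
                × closes — contains both d and ¬d.
              branch 2.2.2.2 (add T ((b → f) ∨ e)):
                T ((b → f) ∨ e): β-rule — branch into T (b → f)  //  T e.
                  branch 2.2.2.2.1 (add T (b → f)):
                    T (b → f): β-rule — branch into F b  //  T f.
                      branch 2.2.2.2.1.1 (add F b):
                        ○ open, literals {b=false, d=false}.
                      branch 2.2.2.2.1.2 (add T f):
                        ○ open, literals {d=false, f=true}.
                  branch 2.2.2.2.2 (add T e):
                    ○ open, literals {d=false, e=true}.
12 branches closed, 15 open.
Each open branch fixes some atoms; the unmentioned ones are free. Counting distinct full assignments: branch {a=false, b=false, e=false} (d, f, c) contributes 8 new; branch {a=false, d=true, e=false} (f, b, c) contributes 4 new; branch {a=false, b=false, e=false} (d, f, c) contributes 0 new; branch {a=false, e=false, f=true} (d, b, c) contributes 2 new; branch {b=false, d=true, f=false} (e, c, a) contributes 6 new; branch {b=false, d=false, f=false} (e, c, a) contributes 6 new; branch {b=false, d=false} (e, f, c, a) contributes 6 new; branch {d=true, f=false} (e, b, c, a) contributes 6 new; branch {b=false, d=true, f=false} (e, c, a) contributes 0 new; branch {d=true, e=true, f=false} (b, c, a) contributes 0 new; branch {b=false, d=false, f=false} (e, c, a) contributes 0 new; branch {d=false, e=true, f=false} (b, c, a) contributes 4 new; branch {b=false, d=false} (e, f, c, a) contributes 0 new; branch {d=false, f=true} (e, b, c, a) contributes 6 new; branch {d=false, e=true} (f, b, c, a) contributes 0 new. Total: 48.

48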